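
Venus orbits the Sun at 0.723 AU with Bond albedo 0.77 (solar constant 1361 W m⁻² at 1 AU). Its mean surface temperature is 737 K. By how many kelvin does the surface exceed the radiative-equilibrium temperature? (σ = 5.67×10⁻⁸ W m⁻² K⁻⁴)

S = 1361/0.723² = 2604 W m⁻².
T_eq = [S(1−A)/(4σ)]^(1/4) = [2604×0.23/(4×5.67×10⁻⁸)]^(1/4) = 226.7 K.
ΔT = T_surf − T_eq = 737 − 226.7.

ΔT ≈ 510.3 K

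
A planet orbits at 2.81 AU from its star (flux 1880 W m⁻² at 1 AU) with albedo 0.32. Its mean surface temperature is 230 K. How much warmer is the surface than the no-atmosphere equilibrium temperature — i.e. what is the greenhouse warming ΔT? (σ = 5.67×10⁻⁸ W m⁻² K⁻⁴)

ΔT ≈ 66.5 K

S = 1880/2.81² = 238.1 W m⁻².
T_eq = [S(1−A)/(4σ)]^(1/4) = [238.1×0.68/(4×5.67×10⁻⁸)]^(1/4) = 163.5 K.
ΔT = T_surf − T_eq = 230 − 163.5.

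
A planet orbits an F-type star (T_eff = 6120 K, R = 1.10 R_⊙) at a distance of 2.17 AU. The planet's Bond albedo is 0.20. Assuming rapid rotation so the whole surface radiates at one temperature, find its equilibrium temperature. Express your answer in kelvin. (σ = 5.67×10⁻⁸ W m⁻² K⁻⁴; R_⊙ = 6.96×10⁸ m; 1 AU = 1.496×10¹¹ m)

T_eq ≈ 199 K

R_⋆ = 1.10 × 6.96×10⁸ = 7.66×10⁸ m.
d = 2.17 AU = 3.25×10¹¹ m.
L = 4πR_⋆²σT_⋆⁴ = 4π(7.66×10⁸)² × 5.67×10⁻⁸ × (6120)⁴ = 5.86×10²⁶ W.
S = L/(4πd²) = 442 W m⁻².
Energy balance: absorbed = emitted ⇒ πR²·S(1−A) = 4πR²·σT_eq⁴, so T_eq⁴ = S(1−A)/(4σ).
T_eq = [442 × 0.80 / (4 × 5.67×10⁻⁸)]^(1/4) = (1.56×10⁹)^(1/4) = 199 K.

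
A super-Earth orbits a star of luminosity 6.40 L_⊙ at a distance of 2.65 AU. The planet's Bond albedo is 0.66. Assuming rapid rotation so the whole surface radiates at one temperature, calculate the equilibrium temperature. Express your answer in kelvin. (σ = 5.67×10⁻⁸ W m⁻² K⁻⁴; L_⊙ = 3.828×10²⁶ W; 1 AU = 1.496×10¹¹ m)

T_eq ≈ 208 K

d = 2.65 AU = 3.96×10¹¹ m.
L = 6.40 × 3.828×10²⁶ = 2.45×10²⁷ W.
Flux: S = L/(4πd²) = 2.45×10²⁷/(4π×(3.96×10¹¹)²) = 1240 W m⁻².
Energy balance: absorbed = emitted ⇒ πR²·S(1−A) = 4πR²·σT_eq⁴, so T_eq⁴ = S(1−A)/(4σ).
T_eq = [1240 × 0.34 / (4 × 5.67×10⁻⁸)]^(1/4) = (1.86×10⁹)^(1/4) = 208 K.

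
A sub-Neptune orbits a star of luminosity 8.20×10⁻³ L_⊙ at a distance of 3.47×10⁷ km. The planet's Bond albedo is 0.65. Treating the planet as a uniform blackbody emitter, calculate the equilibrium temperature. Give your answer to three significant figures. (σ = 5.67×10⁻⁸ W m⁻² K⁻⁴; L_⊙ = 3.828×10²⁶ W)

T_eq ≈ 134 K

d = 3.47×10⁷ km = 3.47×10¹⁰ m.
L = 8.20×10⁻³ × 3.828×10²⁶ = 3.14×10²⁴ W.
Flux: S = L/(4πd²) = 3.14×10²⁴/(4π×(3.47×10¹⁰)²) = 207 W m⁻².
Energy balance: absorbed = emitted ⇒ πR²·S(1−A) = 4πR²·σT_eq⁴, so T_eq⁴ = S(1−A)/(4σ).
T_eq = [207 × 0.35 / (4 × 5.67×10⁻⁸)]^(1/4) = (3.20×10⁸)^(1/4) = 134 K.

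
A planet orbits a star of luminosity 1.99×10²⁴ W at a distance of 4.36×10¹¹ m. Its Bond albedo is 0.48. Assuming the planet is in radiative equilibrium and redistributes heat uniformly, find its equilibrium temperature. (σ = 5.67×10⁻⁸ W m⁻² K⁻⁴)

T_eq ≈ 37.2 K

Flux: S = L/(4πd²) = 1.99×10²⁴/(4π×(4.36×10¹¹)²) = 0.833 W m⁻².
Energy balance: absorbed = emitted ⇒ πR²·S(1−A) = 4πR²·σT_eq⁴, so T_eq⁴ = S(1−A)/(4σ).
T_eq = [0.833 × 0.52 / (4 × 5.67×10⁻⁸)]^(1/4) = (1.91×10⁶)^(1/4) = 37.2 K.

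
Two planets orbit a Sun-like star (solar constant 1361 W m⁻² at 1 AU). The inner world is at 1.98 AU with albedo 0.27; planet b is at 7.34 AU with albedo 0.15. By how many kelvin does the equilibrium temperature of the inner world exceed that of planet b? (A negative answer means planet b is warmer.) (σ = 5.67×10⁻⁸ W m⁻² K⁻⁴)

T_eq = [S₀(1−A)/(4σd²)]^(1/4), so T ∝ (1−A)^(1/4) / √d.
T₁ = [1361×0.73/(4×5.67×10⁻⁸×1.98²)]^(1/4) = 182.83 K.
T₂ = [1361×0.85/(4×5.67×10⁻⁸×7.34²)]^(1/4) = 98.64 K.

ΔT ≈ 84.2 K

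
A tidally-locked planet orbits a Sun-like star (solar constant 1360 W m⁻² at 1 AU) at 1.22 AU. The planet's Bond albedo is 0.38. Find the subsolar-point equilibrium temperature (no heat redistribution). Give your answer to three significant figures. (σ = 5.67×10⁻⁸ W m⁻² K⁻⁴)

T_ss ≈ 316 K

Flux at 1.22 AU: S = 1360/1.22² = 914 W m⁻².
At the subsolar point the surface absorbs S(1−A) and emits σT⁴ per unit area — no factor of 4, since only the local patch is in balance.
T = [914 × 0.62 / 5.67×10⁻⁸]^(1/4) = (9.99×10⁹)^(1/4) = 316 K.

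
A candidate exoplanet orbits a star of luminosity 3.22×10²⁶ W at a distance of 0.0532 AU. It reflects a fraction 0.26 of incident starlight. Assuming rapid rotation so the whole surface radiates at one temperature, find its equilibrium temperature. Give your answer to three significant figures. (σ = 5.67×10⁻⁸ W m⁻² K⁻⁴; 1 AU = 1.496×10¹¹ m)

d = 0.0532 AU = 7.96×10⁹ m.
Flux: S = L/(4πd²) = 3.22×10²⁶/(4π×(7.96×10⁹)²) = 4.05×10⁵ W m⁻².
Energy balance: absorbed = emitted ⇒ πR²·S(1−A) = 4πR²·σT_eq⁴, so T_eq⁴ = S(1−A)/(4σ).
T_eq = [4.05×10⁵ × 0.74 / (4 × 5.67×10⁻⁸)]^(1/4) = (1.32×10¹²)^(1/4) = 1070 K.

T_eq ≈ 1070 K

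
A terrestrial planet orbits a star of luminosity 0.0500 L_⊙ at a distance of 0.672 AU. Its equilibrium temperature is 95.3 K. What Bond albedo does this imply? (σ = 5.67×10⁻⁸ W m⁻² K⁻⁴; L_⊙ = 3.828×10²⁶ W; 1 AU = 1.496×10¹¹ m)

d = 0.672 AU = 1.01×10¹¹ m.
L = 0.0500 × 3.828×10²⁶ = 1.91×10²⁵ W.
Flux: S = L/(4πd²) = 1.91×10²⁵/(4π×(1.01×10¹¹)²) = 151 W m⁻².
From T_eq⁴ = S(1−A)/(4σ): 1−A = 4σT_eq⁴/S.
1−A = 4 × 5.67×10⁻⁸ × (95.3)⁴ / 151 = 0.124.

A ≈ 0.88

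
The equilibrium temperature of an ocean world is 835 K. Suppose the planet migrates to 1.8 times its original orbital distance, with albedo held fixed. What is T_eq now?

T_eq ≈ 622 K

T_eq ∝ L^(1/4) · d^(−1/2).
T′ = 835 / 1.8^(1/2) = 622 K.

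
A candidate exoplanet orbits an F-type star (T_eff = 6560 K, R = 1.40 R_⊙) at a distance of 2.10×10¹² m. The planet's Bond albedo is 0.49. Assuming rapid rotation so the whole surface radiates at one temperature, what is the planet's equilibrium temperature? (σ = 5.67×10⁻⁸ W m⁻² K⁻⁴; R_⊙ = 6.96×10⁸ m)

T_eq ≈ 84.4 K

R_⋆ = 1.40 × 6.96×10⁸ = 9.74×10⁸ m.
L = 4πR_⋆²σT_⋆⁴ = 4π(9.74×10⁸)² × 5.67×10⁻⁸ × (6560)⁴ = 1.25×10²⁷ W.
S = L/(4πd²) = 22.6 W m⁻².
Energy balance: absorbed = emitted ⇒ πR²·S(1−A) = 4πR²·σT_eq⁴, so T_eq⁴ = S(1−A)/(4σ).
T_eq = [22.6 × 0.51 / (4 × 5.67×10⁻⁸)]^(1/4) = (5.08×10⁷)^(1/4) = 84.4 K.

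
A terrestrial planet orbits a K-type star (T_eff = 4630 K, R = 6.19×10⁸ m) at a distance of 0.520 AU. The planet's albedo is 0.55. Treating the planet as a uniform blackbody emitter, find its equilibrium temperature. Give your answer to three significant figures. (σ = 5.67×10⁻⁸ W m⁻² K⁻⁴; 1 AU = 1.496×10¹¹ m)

T_eq ≈ 239 K

d = 0.520 AU = 7.78×10¹⁰ m.
L = 4πR_⋆²σT_⋆⁴ = 4π(6.19×10⁸)² × 5.67×10⁻⁸ × (4630)⁴ = 1.25×10²⁶ W.
S = L/(4πd²) = 1650 W m⁻².
Energy balance: absorbed = emitted ⇒ πR²·S(1−A) = 4πR²·σT_eq⁴, so T_eq⁴ = S(1−A)/(4σ).
T_eq = [1650 × 0.45 / (4 × 5.67×10⁻⁸)]^(1/4) = (3.27×10⁹)^(1/4) = 239 K.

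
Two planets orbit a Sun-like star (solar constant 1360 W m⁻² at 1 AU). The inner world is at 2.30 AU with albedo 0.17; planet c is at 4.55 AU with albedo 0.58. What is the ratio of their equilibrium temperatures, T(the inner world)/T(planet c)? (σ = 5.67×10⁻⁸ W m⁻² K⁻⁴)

T₁/T₂ ≈ 1.668

T_eq = [S₀(1−A)/(4σd²)]^(1/4), so T ∝ (1−A)^(1/4) / √d.
T₁ = [1360×0.83/(4×5.67×10⁻⁸×2.30²)]^(1/4) = 175.14 K.
T₂ = [1360×0.42/(4×5.67×10⁻⁸×4.55²)]^(1/4) = 105.02 K.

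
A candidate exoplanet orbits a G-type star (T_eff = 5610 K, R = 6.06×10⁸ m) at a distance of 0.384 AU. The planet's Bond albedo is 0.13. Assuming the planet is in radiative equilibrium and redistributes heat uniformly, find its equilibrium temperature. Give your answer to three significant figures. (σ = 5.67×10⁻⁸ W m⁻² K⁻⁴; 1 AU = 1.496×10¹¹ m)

d = 0.384 AU = 5.74×10¹⁰ m.
L = 4πR_⋆²σT_⋆⁴ = 4π(6.06×10⁸)² × 5.67×10⁻⁸ × (5610)⁴ = 2.59×10²⁶ W.
S = L/(4πd²) = 6250 W m⁻².
Energy balance: absorbed = emitted ⇒ πR²·S(1−A) = 4πR²·σT_eq⁴, so T_eq⁴ = S(1−A)/(4σ).
T_eq = [6250 × 0.87 / (4 × 5.67×10⁻⁸)]^(1/4) = (2.40×10¹⁰)^(1/4) = 393 K.

T_eq ≈ 393 K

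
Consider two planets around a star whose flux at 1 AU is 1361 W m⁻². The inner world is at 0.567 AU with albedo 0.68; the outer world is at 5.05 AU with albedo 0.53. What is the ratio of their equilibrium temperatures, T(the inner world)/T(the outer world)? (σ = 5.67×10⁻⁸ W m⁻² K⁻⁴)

T_eq = [S₀(1−A)/(4σd²)]^(1/4), so T ∝ (1−A)^(1/4) / √d.
T₁ = [1361×0.32/(4×5.67×10⁻⁸×0.567²)]^(1/4) = 278.00 K.
T₂ = [1361×0.47/(4×5.67×10⁻⁸×5.05²)]^(1/4) = 102.55 K.

T₁/T₂ ≈ 2.711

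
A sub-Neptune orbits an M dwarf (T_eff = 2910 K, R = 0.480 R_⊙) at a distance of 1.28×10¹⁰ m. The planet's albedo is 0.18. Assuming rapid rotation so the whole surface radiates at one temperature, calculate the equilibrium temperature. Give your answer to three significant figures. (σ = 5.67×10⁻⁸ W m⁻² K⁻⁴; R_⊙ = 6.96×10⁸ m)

T_eq ≈ 316 K

R_⋆ = 0.480 × 6.96×10⁸ = 3.34×10⁸ m.
L = 4πR_⋆²σT_⋆⁴ = 4π(3.34×10⁸)² × 5.67×10⁻⁸ × (2910)⁴ = 5.70×10²⁴ W.
S = L/(4πd²) = 2770 W m⁻².
Energy balance: absorbed = emitted ⇒ πR²·S(1−A) = 4πR²·σT_eq⁴, so T_eq⁴ = S(1−A)/(4σ).
T_eq = [2770 × 0.82 / (4 × 5.67×10⁻⁸)]^(1/4) = (1.00×10¹⁰)^(1/4) = 316 K.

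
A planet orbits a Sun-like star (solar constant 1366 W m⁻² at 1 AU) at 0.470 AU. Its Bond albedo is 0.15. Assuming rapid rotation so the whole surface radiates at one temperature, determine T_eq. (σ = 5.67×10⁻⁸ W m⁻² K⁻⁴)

Flux at 0.470 AU: S = 1366/0.470² = 6180 W m⁻².
Energy balance: absorbed = emitted ⇒ πR²·S(1−A) = 4πR²·σT_eq⁴, so T_eq⁴ = S(1−A)/(4σ).
T_eq = [6180 × 0.85 / (4 × 5.67×10⁻⁸)]^(1/4) = (2.32×10¹⁰)^(1/4) = 390 K.

T_eq ≈ 390 K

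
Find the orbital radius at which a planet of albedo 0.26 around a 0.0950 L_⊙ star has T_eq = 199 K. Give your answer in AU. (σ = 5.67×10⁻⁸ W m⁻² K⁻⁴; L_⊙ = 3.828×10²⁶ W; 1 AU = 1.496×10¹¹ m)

d ≈ 0.519 AU

L = 0.0950 × 3.828×10²⁶ = 3.64×10²⁵ W.
From T_eq⁴ = L(1−A)/(16πσd²): d = √[L(1−A)/(16πσT_eq⁴)].
d = √[3.64×10²⁵ × 0.74 / (16π × 5.67×10⁻⁸ × (199)⁴)] = 7.76×10¹⁰ m = 0.519 AU.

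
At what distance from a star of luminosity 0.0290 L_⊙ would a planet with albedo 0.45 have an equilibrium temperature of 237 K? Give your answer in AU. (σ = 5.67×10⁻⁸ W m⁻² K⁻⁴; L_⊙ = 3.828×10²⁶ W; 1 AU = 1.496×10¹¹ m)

d ≈ 0.174 AU

L = 0.0290 × 3.828×10²⁶ = 1.11×10²⁵ W.
From T_eq⁴ = L(1−A)/(16πσd²): d = √[L(1−A)/(16πσT_eq⁴)].
d = √[1.11×10²⁵ × 0.55 / (16π × 5.67×10⁻⁸ × (237)⁴)] = 2.61×10¹⁰ m = 0.174 AU.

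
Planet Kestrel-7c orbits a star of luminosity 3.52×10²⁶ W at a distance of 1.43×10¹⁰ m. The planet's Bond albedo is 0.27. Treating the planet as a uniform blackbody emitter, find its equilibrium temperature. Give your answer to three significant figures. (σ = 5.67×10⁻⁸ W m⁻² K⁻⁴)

T_eq ≈ 815 K

Flux: S = L/(4πd²) = 3.52×10²⁶/(4π×(1.43×10¹⁰)²) = 1.37×10⁵ W m⁻².
Energy balance: absorbed = emitted ⇒ πR²·S(1−A) = 4πR²·σT_eq⁴, so T_eq⁴ = S(1−A)/(4σ).
T_eq = [1.37×10⁵ × 0.73 / (4 × 5.67×10⁻⁸)]^(1/4) = (4.41×10¹¹)^(1/4) = 815 K.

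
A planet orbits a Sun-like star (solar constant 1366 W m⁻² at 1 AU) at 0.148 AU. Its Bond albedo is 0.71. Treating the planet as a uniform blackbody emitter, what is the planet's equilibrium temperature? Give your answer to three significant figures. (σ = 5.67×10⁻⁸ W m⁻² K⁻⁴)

T_eq ≈ 531 K

Flux at 0.148 AU: S = 1366/0.148² = 6.24×10⁴ W m⁻².
Energy balance: absorbed = emitted ⇒ πR²·S(1−A) = 4πR²·σT_eq⁴, so T_eq⁴ = S(1−A)/(4σ).
T_eq = [6.24×10⁴ × 0.29 / (4 × 5.67×10⁻⁸)]^(1/4) = (7.97×10¹⁰)^(1/4) = 531 K.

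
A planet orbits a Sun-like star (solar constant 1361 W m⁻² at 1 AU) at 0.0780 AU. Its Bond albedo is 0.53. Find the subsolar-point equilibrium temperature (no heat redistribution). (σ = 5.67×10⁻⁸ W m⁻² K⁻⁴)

T_ss ≈ 1170 K

Flux at 0.0780 AU: S = 1361/0.0780² = 2.24×10⁵ W m⁻².
At the subsolar point the surface absorbs S(1−A) and emits σT⁴ per unit area — no factor of 4, since only the local patch is in balance.
T = [2.24×10⁵ × 0.47 / 5.67×10⁻⁸]^(1/4) = (1.85×10¹²)^(1/4) = 1170 K.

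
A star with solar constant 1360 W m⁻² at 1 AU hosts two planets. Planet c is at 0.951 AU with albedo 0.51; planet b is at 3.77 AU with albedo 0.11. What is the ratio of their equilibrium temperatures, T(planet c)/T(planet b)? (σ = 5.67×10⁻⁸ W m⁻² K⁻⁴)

T_eq = [S₀(1−A)/(4σd²)]^(1/4), so T ∝ (1−A)^(1/4) / √d.
T₁ = [1360×0.49/(4×5.67×10⁻⁸×0.951²)]^(1/4) = 238.74 K.
T₂ = [1360×0.89/(4×5.67×10⁻⁸×3.77²)]^(1/4) = 139.20 K.

T₁/T₂ ≈ 1.715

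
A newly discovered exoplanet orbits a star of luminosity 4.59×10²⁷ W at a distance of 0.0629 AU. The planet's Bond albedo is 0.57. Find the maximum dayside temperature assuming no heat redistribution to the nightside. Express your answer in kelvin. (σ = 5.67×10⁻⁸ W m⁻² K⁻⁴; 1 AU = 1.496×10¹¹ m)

T_ss ≈ 2360 K

d = 0.0629 AU = 9.41×10⁹ m.
Flux: S = L/(4πd²) = 4.59×10²⁷/(4π×(9.41×10⁹)²) = 4.13×10⁶ W m⁻².
With no redistribution each surface element balances locally: S(1−A) = σT⁴.
T = [4.13×10⁶ × 0.43 / 5.67×10⁻⁸]^(1/4) = (3.13×10¹³)^(1/4) = 2360 K.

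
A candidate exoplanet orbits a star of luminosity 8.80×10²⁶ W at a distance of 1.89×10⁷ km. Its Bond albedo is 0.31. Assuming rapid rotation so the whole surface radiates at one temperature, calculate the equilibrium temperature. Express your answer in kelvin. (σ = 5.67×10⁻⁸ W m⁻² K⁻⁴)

T_eq ≈ 879 K

d = 1.89×10⁷ km = 1.89×10¹⁰ m.
Flux: S = L/(4πd²) = 8.80×10²⁶/(4π×(1.89×10¹⁰)²) = 1.96×10⁵ W m⁻².
Energy balance: absorbed = emitted ⇒ πR²·S(1−A) = 4πR²·σT_eq⁴, so T_eq⁴ = S(1−A)/(4σ).
T_eq = [1.96×10⁵ × 0.69 / (4 × 5.67×10⁻⁸)]^(1/4) = (5.96×10¹¹)^(1/4) = 879 K.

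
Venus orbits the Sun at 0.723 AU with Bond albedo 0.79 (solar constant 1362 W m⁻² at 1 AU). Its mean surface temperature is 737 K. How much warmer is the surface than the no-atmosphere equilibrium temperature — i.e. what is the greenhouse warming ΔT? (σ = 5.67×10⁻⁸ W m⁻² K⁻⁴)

ΔT ≈ 515.4 K

S = 1362/0.723² = 2606 W m⁻².
T_eq = [S(1−A)/(4σ)]^(1/4) = [2606×0.21/(4×5.67×10⁻⁸)]^(1/4) = 221.6 K.
ΔT = T_surf − T_eq = 737 − 221.6.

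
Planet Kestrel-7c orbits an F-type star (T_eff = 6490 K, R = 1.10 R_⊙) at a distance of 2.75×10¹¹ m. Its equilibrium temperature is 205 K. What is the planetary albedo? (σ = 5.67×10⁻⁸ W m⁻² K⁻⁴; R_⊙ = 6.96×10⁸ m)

R_⋆ = 1.10 × 6.96×10⁸ = 7.66×10⁸ m.
L = 4πR_⋆²σT_⋆⁴ = 4π(7.66×10⁸)² × 5.67×10⁻⁸ × (6490)⁴ = 7.41×10²⁶ W.
S = L/(4πd²) = 780 W m⁻².
From T_eq⁴ = S(1−A)/(4σ): 1−A = 4σT_eq⁴/S.
1−A = 4 × 5.67×10⁻⁸ × (205)⁴ / 780 = 0.514.

A ≈ 0.49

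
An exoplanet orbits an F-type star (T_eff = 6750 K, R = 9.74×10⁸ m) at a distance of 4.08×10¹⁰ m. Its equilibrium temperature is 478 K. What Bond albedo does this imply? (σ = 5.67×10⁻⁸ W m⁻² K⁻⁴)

A ≈ 0.82

L = 4πR_⋆²σT_⋆⁴ = 4π(9.74×10⁸)² × 5.67×10⁻⁸ × (6750)⁴ = 1.40×10²⁷ W.
S = L/(4πd²) = 6.71×10⁴ W m⁻².
From T_eq⁴ = S(1−A)/(4σ): 1−A = 4σT_eq⁴/S.
1−A = 4 × 5.67×10⁻⁸ × (478)⁴ / 6.71×10⁴ = 0.177.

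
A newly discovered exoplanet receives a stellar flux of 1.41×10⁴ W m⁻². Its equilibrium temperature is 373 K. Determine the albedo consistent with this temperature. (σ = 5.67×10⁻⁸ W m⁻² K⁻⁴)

A ≈ 0.69

From T_eq⁴ = S(1−A)/(4σ): 1−A = 4σT_eq⁴/S.
1−A = 4 × 5.67×10⁻⁸ × (373)⁴ / 1.41×10⁴ = 0.311.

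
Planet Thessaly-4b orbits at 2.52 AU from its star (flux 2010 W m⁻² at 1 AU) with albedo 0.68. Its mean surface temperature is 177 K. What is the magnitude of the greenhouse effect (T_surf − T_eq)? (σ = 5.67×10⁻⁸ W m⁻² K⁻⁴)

S = 2010/2.52² = 316.5 W m⁻².
T_eq = [S(1−A)/(4σ)]^(1/4) = [316.5×0.32/(4×5.67×10⁻⁸)]^(1/4) = 145.4 K.
ΔT = T_surf − T_eq = 177 − 145.4.

ΔT ≈ 31.6 K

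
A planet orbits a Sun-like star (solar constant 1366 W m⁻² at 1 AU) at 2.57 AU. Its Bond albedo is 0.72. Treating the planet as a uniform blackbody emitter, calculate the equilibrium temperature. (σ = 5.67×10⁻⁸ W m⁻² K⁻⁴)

Flux at 2.57 AU: S = 1366/2.57² = 207 W m⁻².
Energy balance: absorbed = emitted ⇒ πR²·S(1−A) = 4πR²·σT_eq⁴, so T_eq⁴ = S(1−A)/(4σ).
T_eq = [207 × 0.28 / (4 × 5.67×10⁻⁸)]^(1/4) = (2.55×10⁸)^(1/4) = 126 K.

T_eq ≈ 126 K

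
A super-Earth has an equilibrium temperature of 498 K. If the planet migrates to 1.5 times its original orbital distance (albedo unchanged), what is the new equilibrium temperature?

T_eq ∝ L^(1/4) · d^(−1/2).
T′ = 498 / 1.5^(1/2) = 407 K.

T_eq ≈ 407 K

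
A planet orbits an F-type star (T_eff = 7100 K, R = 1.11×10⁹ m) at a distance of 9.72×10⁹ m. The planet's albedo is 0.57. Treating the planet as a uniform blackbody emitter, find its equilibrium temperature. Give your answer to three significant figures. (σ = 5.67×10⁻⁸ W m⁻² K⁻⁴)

L = 4πR_⋆²σT_⋆⁴ = 4π(1.11×10⁹)² × 5.67×10⁻⁸ × (7100)⁴ = 2.23×10²⁷ W.
S = L/(4πd²) = 1.88×10⁶ W m⁻².
Energy balance: absorbed = emitted ⇒ πR²·S(1−A) = 4πR²·σT_eq⁴, so T_eq⁴ = S(1−A)/(4σ).
T_eq = [1.88×10⁶ × 0.43 / (4 × 5.67×10⁻⁸)]^(1/4) = (3.56×10¹²)^(1/4) = 1370 K.

T_eq ≈ 1370 K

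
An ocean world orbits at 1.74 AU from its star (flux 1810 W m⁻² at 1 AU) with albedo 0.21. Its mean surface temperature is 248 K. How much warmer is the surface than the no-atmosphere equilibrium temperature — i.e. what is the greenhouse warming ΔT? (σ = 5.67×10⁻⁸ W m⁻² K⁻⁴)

S = 1810/1.74² = 597.8 W m⁻².
T_eq = [S(1−A)/(4σ)]^(1/4) = [597.8×0.79/(4×5.67×10⁻⁸)]^(1/4) = 213.6 K.
ΔT = T_surf − T_eq = 248 − 213.6.

ΔT ≈ 34.4 K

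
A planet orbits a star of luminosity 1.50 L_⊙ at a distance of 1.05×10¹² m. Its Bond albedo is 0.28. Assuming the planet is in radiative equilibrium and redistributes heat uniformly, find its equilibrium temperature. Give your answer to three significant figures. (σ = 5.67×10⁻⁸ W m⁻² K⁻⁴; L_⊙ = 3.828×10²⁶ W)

T_eq ≈ 107 K

L = 1.50 × 3.828×10²⁶ = 5.74×10²⁶ W.
Flux: S = L/(4πd²) = 5.74×10²⁶/(4π×(1.05×10¹²)²) = 41.4 W m⁻².
Energy balance: absorbed = emitted ⇒ πR²·S(1−A) = 4πR²·σT_eq⁴, so T_eq⁴ = S(1−A)/(4σ).
T_eq = [41.4 × 0.72 / (4 × 5.67×10⁻⁸)]^(1/4) = (1.32×10⁸)^(1/4) = 107 K.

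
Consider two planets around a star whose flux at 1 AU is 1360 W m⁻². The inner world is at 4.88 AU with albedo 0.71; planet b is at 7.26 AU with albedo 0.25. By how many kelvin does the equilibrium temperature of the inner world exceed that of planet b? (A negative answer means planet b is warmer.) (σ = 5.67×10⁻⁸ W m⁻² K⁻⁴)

T_eq = [S₀(1−A)/(4σd²)]^(1/4), so T ∝ (1−A)^(1/4) / √d.
T₁ = [1360×0.29/(4×5.67×10⁻⁸×4.88²)]^(1/4) = 92.44 K.
T₂ = [1360×0.75/(4×5.67×10⁻⁸×7.26²)]^(1/4) = 96.11 K.

ΔT ≈ -3.7 K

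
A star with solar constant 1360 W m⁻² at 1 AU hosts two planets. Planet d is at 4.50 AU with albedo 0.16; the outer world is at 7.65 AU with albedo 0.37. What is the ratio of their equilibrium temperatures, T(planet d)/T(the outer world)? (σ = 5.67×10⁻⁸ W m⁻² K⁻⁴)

T₁/T₂ ≈ 1.401

T_eq = [S₀(1−A)/(4σd²)]^(1/4), so T ∝ (1−A)^(1/4) / √d.
T₁ = [1360×0.84/(4×5.67×10⁻⁸×4.50²)]^(1/4) = 125.58 K.
T₂ = [1360×0.63/(4×5.67×10⁻⁸×7.65²)]^(1/4) = 89.64 K.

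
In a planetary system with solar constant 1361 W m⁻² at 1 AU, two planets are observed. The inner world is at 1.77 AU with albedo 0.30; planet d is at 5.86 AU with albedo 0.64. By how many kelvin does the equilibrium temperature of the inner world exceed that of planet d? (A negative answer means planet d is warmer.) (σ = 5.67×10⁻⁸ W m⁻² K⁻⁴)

ΔT ≈ 102.3 K

T_eq = [S₀(1−A)/(4σd²)]^(1/4), so T ∝ (1−A)^(1/4) / √d.
T₁ = [1361×0.70/(4×5.67×10⁻⁸×1.77²)]^(1/4) = 191.36 K.
T₂ = [1361×0.36/(4×5.67×10⁻⁸×5.86²)]^(1/4) = 89.06 K.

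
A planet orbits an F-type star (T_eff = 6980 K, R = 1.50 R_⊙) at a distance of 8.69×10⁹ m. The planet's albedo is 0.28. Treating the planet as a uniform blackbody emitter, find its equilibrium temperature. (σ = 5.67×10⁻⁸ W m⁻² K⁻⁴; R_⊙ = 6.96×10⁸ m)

R_⋆ = 1.50 × 6.96×10⁸ = 1.04×10⁹ m.
L = 4πR_⋆²σT_⋆⁴ = 4π(1.04×10⁹)² × 5.67×10⁻⁸ × (6980)⁴ = 1.84×10²⁷ W.
S = L/(4πd²) = 1.94×10⁶ W m⁻².
Energy balance: absorbed = emitted ⇒ πR²·S(1−A) = 4πR²·σT_eq⁴, so T_eq⁴ = S(1−A)/(4σ).
T_eq = [1.94×10⁶ × 0.72 / (4 × 5.67×10⁻⁸)]^(1/4) = (6.17×10¹²)^(1/4) = 1580 K.

T_eq ≈ 1580 K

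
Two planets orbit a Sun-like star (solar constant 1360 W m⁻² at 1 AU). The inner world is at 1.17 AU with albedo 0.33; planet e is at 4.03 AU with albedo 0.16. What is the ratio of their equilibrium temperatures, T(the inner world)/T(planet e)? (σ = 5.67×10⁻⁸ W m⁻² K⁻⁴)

T₁/T₂ ≈ 1.754

T_eq = [S₀(1−A)/(4σd²)]^(1/4), so T ∝ (1−A)^(1/4) / √d.
T₁ = [1360×0.67/(4×5.67×10⁻⁸×1.17²)]^(1/4) = 232.76 K.
T₂ = [1360×0.84/(4×5.67×10⁻⁸×4.03²)]^(1/4) = 132.71 K.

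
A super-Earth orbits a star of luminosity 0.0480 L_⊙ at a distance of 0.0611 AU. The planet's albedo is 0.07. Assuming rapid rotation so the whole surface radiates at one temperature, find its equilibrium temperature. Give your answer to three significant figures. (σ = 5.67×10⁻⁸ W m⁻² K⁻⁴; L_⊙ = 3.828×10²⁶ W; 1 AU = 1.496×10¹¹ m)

T_eq ≈ 518 K

d = 0.0611 AU = 9.14×10⁹ m.
L = 0.0480 × 3.828×10²⁶ = 1.84×10²⁵ W.
Flux: S = L/(4πd²) = 1.84×10²⁵/(4π×(9.14×10⁹)²) = 1.75×10⁴ W m⁻².
Energy balance: absorbed = emitted ⇒ πR²·S(1−A) = 4πR²·σT_eq⁴, so T_eq⁴ = S(1−A)/(4σ).
T_eq = [1.75×10⁴ × 0.93 / (4 × 5.67×10⁻⁸)]^(1/4) = (7.18×10¹⁰)^(1/4) = 518 K.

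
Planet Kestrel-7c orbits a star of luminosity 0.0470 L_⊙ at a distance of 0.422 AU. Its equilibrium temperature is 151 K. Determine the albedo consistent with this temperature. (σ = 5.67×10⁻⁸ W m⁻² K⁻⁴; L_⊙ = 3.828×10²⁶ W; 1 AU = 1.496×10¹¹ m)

A ≈ 0.67

d = 0.422 AU = 6.31×10¹⁰ m.
L = 0.0470 × 3.828×10²⁶ = 1.80×10²⁵ W.
Flux: S = L/(4πd²) = 1.80×10²⁵/(4π×(6.31×10¹⁰)²) = 359 W m⁻².
From T_eq⁴ = S(1−A)/(4σ): 1−A = 4σT_eq⁴/S.
1−A = 4 × 5.67×10⁻⁸ × (151)⁴ / 359 = 0.328.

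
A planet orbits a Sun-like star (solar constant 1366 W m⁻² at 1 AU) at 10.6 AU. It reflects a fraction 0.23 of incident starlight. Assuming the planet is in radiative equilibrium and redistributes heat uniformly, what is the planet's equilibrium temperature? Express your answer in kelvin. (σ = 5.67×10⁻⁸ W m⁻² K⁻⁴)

T_eq ≈ 80.2 K

Flux at 10.6 AU: S = 1366/10.6² = 12.2 W m⁻².
Energy balance: absorbed = emitted ⇒ πR²·S(1−A) = 4πR²·σT_eq⁴, so T_eq⁴ = S(1−A)/(4σ).
T_eq = [12.2 × 0.77 / (4 × 5.67×10⁻⁸)]^(1/4) = (4.13×10⁷)^(1/4) = 80.2 K.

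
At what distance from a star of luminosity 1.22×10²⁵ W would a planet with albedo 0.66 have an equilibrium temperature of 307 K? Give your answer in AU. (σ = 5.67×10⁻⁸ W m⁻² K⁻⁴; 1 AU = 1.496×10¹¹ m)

d ≈ 0.0856 AU

From T_eq⁴ = L(1−A)/(16πσd²): d = √[L(1−A)/(16πσT_eq⁴)].
d = √[1.22×10²⁵ × 0.34 / (16π × 5.67×10⁻⁸ × (307)⁴)] = 1.28×10¹⁰ m = 0.0856 AU.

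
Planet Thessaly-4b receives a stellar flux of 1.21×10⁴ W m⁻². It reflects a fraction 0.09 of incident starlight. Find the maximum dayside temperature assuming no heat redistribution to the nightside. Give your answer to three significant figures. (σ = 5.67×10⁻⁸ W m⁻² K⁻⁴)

With no redistribution each surface element balances locally: S(1−A) = σT⁴.
T = [1.21×10⁴ × 0.91 / 5.67×10⁻⁸]^(1/4) = (1.94×10¹¹)^(1/4) = 664 K.

T_ss ≈ 664 K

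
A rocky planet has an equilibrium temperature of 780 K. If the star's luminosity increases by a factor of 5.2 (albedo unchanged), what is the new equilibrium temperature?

T_eq ≈ 1180 K

T_eq ∝ L^(1/4) · d^(−1/2).
T′ = 780 × 5.2^(1/4) = 1180 K.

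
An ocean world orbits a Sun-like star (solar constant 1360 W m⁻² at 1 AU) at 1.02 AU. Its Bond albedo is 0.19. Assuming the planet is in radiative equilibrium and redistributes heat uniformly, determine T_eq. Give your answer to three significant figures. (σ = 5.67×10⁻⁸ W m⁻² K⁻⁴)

Flux at 1.02 AU: S = 1360/1.02² = 1310 W m⁻².
Energy balance: absorbed = emitted ⇒ πR²·S(1−A) = 4πR²·σT_eq⁴, so T_eq⁴ = S(1−A)/(4σ).
T_eq = [1310 × 0.81 / (4 × 5.67×10⁻⁸)]^(1/4) = (4.67×10⁹)^(1/4) = 261 K.

T_eq ≈ 261 K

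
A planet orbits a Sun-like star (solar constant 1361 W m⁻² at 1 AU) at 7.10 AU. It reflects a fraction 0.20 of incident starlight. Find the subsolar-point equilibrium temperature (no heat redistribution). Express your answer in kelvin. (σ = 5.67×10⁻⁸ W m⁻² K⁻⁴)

T_ss ≈ 140 K

Flux at 7.10 AU: S = 1361/7.10² = 27.0 W m⁻².
At the subsolar point the surface absorbs S(1−A) and emits σT⁴ per unit area — no factor of 4, since only the local patch is in balance.
T = [27.0 × 0.80 / 5.67×10⁻⁸]^(1/4) = (3.81×10⁸)^(1/4) = 140 K.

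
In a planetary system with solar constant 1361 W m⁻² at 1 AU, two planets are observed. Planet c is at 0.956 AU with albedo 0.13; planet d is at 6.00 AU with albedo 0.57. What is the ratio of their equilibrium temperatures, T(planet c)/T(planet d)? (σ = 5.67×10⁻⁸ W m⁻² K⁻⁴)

T₁/T₂ ≈ 2.988

T_eq = [S₀(1−A)/(4σd²)]^(1/4), so T ∝ (1−A)^(1/4) / √d.
T₁ = [1361×0.87/(4×5.67×10⁻⁸×0.956²)]^(1/4) = 274.92 K.
T₂ = [1361×0.43/(4×5.67×10⁻⁸×6.00²)]^(1/4) = 92.01 K.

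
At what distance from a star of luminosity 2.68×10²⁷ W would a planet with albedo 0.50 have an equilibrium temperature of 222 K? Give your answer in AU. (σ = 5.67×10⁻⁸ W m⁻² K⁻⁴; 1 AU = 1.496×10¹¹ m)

d ≈ 2.94 AU

From T_eq⁴ = L(1−A)/(16πσd²): d = √[L(1−A)/(16πσT_eq⁴)].
d = √[2.68×10²⁷ × 0.50 / (16π × 5.67×10⁻⁸ × (222)⁴)] = 4.40×10¹¹ m = 2.94 AU.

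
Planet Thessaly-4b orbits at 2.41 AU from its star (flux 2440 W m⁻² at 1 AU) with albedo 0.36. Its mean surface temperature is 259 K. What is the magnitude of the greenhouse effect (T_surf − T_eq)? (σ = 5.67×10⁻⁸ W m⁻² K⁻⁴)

S = 2440/2.41² = 420.1 W m⁻².
T_eq = [S(1−A)/(4σ)]^(1/4) = [420.1×0.64/(4×5.67×10⁻⁸)]^(1/4) = 185.6 K.
ΔT = T_surf − T_eq = 259 − 185.6.

ΔT ≈ 73.4 K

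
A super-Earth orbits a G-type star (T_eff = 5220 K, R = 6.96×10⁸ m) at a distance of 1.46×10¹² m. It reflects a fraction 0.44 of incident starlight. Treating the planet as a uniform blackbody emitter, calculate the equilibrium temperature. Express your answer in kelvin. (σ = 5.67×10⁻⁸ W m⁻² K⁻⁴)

L = 4πR_⋆²σT_⋆⁴ = 4π(6.96×10⁸)² × 5.67×10⁻⁸ × (5220)⁴ = 2.56×10²⁶ W.
S = L/(4πd²) = 9.57 W m⁻².
Energy balance: absorbed = emitted ⇒ πR²·S(1−A) = 4πR²·σT_eq⁴, so T_eq⁴ = S(1−A)/(4σ).
T_eq = [9.57 × 0.56 / (4 × 5.67×10⁻⁸)]^(1/4) = (2.36×10⁷)^(1/4) = 69.7 K.

T_eq ≈ 69.7 K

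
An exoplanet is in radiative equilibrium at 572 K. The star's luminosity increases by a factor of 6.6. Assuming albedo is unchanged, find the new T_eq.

T_eq ∝ L^(1/4) · d^(−1/2).
T′ = 572 × 6.6^(1/4) = 917 K.

T_eq ≈ 917 K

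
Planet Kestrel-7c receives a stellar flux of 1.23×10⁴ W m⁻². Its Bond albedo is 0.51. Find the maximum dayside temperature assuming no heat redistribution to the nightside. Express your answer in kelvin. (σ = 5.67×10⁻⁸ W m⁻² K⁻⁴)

With no redistribution each surface element balances locally: S(1−A) = σT⁴.
T = [1.23×10⁴ × 0.49 / 5.67×10⁻⁸]^(1/4) = (1.06×10¹¹)^(1/4) = 571 K.

T_ss ≈ 571 K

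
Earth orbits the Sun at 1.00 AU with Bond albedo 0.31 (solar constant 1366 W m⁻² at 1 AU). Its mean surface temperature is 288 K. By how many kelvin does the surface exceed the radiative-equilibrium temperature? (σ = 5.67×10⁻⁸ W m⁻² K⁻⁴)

S = 1366/1.00² = 1366 W m⁻².
T_eq = [S(1−A)/(4σ)]^(1/4) = [1366×0.69/(4×5.67×10⁻⁸)]^(1/4) = 253.9 K.
ΔT = T_surf − T_eq = 288 − 253.9.

ΔT ≈ 34.1 K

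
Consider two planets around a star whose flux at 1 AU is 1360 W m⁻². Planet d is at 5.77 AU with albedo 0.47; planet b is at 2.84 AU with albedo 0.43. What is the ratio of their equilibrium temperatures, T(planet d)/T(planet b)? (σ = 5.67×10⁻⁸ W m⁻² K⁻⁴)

T₁/T₂ ≈ 0.689

T_eq = [S₀(1−A)/(4σd²)]^(1/4), so T ∝ (1−A)^(1/4) / √d.
T₁ = [1360×0.53/(4×5.67×10⁻⁸×5.77²)]^(1/4) = 98.85 K.
T₂ = [1360×0.57/(4×5.67×10⁻⁸×2.84²)]^(1/4) = 143.48 K.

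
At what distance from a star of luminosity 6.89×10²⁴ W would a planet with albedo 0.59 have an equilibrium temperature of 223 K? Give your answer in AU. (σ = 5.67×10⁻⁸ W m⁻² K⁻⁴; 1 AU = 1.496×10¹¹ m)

From T_eq⁴ = L(1−A)/(16πσd²): d = √[L(1−A)/(16πσT_eq⁴)].
d = √[6.89×10²⁴ × 0.41 / (16π × 5.67×10⁻⁸ × (223)⁴)] = 2.00×10¹⁰ m = 0.134 AU.

d ≈ 0.134 AU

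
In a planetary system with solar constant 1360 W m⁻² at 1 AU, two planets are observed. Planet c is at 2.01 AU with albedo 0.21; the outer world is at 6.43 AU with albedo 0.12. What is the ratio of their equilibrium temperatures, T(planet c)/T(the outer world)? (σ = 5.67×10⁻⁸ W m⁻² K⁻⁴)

T_eq = [S₀(1−A)/(4σd²)]^(1/4), so T ∝ (1−A)^(1/4) / √d.
T₁ = [1360×0.79/(4×5.67×10⁻⁸×2.01²)]^(1/4) = 185.05 K.
T₂ = [1360×0.88/(4×5.67×10⁻⁸×6.43²)]^(1/4) = 106.29 K.

T₁/T₂ ≈ 1.741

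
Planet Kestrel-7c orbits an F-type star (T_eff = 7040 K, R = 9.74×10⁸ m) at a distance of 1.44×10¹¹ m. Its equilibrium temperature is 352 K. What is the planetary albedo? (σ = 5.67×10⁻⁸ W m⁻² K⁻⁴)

A ≈ 0.45

L = 4πR_⋆²σT_⋆⁴ = 4π(9.74×10⁸)² × 5.67×10⁻⁸ × (7040)⁴ = 1.66×10²⁷ W.
S = L/(4πd²) = 6370 W m⁻².
From T_eq⁴ = S(1−A)/(4σ): 1−A = 4σT_eq⁴/S.
1−A = 4 × 5.67×10⁻⁸ × (352)⁴ / 6370 = 0.546.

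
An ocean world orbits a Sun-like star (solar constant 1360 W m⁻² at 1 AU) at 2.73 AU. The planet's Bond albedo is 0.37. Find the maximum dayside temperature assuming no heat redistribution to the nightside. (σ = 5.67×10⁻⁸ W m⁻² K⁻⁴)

T_ss ≈ 212 K

Flux at 2.73 AU: S = 1360/2.73² = 182 W m⁻².
With no redistribution each surface element balances locally: S(1−A) = σT⁴.
T = [182 × 0.63 / 5.67×10⁻⁸]^(1/4) = (2.03×10⁹)^(1/4) = 212 K.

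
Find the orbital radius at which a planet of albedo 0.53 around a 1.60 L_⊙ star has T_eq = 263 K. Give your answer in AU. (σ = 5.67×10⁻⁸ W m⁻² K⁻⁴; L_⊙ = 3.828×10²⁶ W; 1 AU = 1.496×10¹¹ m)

d ≈ 0.971 AU

L = 1.60 × 3.828×10²⁶ = 6.12×10²⁶ W.
From T_eq⁴ = L(1−A)/(16πσd²): d = √[L(1−A)/(16πσT_eq⁴)].
d = √[6.12×10²⁶ × 0.47 / (16π × 5.67×10⁻⁸ × (263)⁴)] = 1.45×10¹¹ m = 0.971 AU.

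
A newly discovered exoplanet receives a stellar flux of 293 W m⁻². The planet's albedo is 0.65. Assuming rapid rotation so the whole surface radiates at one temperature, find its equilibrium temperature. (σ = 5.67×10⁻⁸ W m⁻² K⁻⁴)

T_eq ≈ 146 K

Energy balance: absorbed = emitted ⇒ πR²·S(1−A) = 4πR²·σT_eq⁴, so T_eq⁴ = S(1−A)/(4σ).
T_eq = [293 × 0.35 / (4 × 5.67×10⁻⁸)]^(1/4) = (4.52×10⁸)^(1/4) = 146 K.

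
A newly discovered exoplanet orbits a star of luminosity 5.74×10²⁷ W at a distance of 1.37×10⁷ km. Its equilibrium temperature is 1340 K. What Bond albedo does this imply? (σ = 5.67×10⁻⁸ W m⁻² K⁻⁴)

d = 1.37×10⁷ km = 1.37×10¹⁰ m.
Flux: S = L/(4πd²) = 5.74×10²⁷/(4π×(1.37×10¹⁰)²) = 2.43×10⁶ W m⁻².
From T_eq⁴ = S(1−A)/(4σ): 1−A = 4σT_eq⁴/S.
1−A = 4 × 5.67×10⁻⁸ × (1340)⁴ / 2.43×10⁶ = 0.300.

A ≈ 0.70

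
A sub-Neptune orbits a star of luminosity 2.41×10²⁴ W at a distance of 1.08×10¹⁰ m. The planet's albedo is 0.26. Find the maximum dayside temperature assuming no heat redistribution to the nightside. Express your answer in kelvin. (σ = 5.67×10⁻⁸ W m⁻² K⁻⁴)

T_ss ≈ 383 K

Flux: S = L/(4πd²) = 2.41×10²⁴/(4π×(1.08×10¹⁰)²) = 1640 W m⁻².
With no redistribution each surface element balances locally: S(1−A) = σT⁴.
T = [1640 × 0.74 / 5.67×10⁻⁸]^(1/4) = (2.15×10¹⁰)^(1/4) = 383 K.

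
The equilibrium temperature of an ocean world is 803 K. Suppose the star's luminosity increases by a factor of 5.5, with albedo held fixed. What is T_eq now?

T_eq ∝ L^(1/4) · d^(−1/2).
T′ = 803 × 5.5^(1/4) = 1230 K.

T_eq ≈ 1230 K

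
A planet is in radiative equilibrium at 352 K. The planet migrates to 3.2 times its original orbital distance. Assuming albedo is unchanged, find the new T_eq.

T_eq ≈ 197 K

T_eq ∝ L^(1/4) · d^(−1/2).
T′ = 352 / 3.2^(1/2) = 197 K.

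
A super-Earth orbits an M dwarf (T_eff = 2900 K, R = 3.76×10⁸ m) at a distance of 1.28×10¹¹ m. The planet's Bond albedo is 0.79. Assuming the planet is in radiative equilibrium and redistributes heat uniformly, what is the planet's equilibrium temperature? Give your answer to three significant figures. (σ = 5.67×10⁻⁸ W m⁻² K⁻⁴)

L = 4πR_⋆²σT_⋆⁴ = 4π(3.76×10⁸)² × 5.67×10⁻⁸ × (2900)⁴ = 7.12×10²⁴ W.
S = L/(4πd²) = 34.6 W m⁻².
Energy balance: absorbed = emitted ⇒ πR²·S(1−A) = 4πR²·σT_eq⁴, so T_eq⁴ = S(1−A)/(4σ).
T_eq = [34.6 × 0.21 / (4 × 5.67×10⁻⁸)]^(1/4) = (3.20×10⁷)^(1/4) = 75.2 K.

T_eq ≈ 75.2 K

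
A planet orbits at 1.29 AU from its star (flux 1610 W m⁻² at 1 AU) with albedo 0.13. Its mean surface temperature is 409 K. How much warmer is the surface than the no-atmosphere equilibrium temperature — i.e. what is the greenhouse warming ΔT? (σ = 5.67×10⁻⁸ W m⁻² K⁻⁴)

S = 1610/1.29² = 967.5 W m⁻².
T_eq = [S(1−A)/(4σ)]^(1/4) = [967.5×0.87/(4×5.67×10⁻⁸)]^(1/4) = 246.8 K.
ΔT = T_surf − T_eq = 409 − 246.8.

ΔT ≈ 162.2 K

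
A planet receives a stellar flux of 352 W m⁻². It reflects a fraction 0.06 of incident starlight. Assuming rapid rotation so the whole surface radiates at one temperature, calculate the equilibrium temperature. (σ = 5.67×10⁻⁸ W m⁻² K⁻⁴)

Energy balance: absorbed = emitted ⇒ πR²·S(1−A) = 4πR²·σT_eq⁴, so T_eq⁴ = S(1−A)/(4σ).
T_eq = [352 × 0.94 / (4 × 5.67×10⁻⁸)]^(1/4) = (1.46×10⁹)^(1/4) = 195 K.

T_eq ≈ 195 K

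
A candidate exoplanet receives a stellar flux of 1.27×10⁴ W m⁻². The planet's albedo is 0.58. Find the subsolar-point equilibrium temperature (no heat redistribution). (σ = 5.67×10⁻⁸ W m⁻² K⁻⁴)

At the subsolar point the surface absorbs S(1−A) and emits σT⁴ per unit area — no factor of 4, since only the local patch is in balance.
T = [1.27×10⁴ × 0.42 / 5.67×10⁻⁸]^(1/4) = (9.41×10¹⁰)^(1/4) = 554 K.

T_ss ≈ 554 K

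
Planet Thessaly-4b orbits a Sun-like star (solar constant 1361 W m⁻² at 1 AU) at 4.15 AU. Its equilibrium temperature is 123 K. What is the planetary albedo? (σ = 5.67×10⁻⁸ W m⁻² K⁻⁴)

A ≈ 0.34

Flux at 4.15 AU: S = 1361/4.15² = 79.0 W m⁻².
From T_eq⁴ = S(1−A)/(4σ): 1−A = 4σT_eq⁴/S.
1−A = 4 × 5.67×10⁻⁸ × (123)⁴ / 79.0 = 0.657.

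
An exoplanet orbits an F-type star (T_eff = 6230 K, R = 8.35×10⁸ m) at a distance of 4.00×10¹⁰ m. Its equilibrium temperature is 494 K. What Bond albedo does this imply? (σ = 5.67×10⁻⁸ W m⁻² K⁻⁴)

L = 4πR_⋆²σT_⋆⁴ = 4π(8.35×10⁸)² × 5.67×10⁻⁸ × (6230)⁴ = 7.48×10²⁶ W.
S = L/(4πd²) = 3.72×10⁴ W m⁻².
From T_eq⁴ = S(1−A)/(4σ): 1−A = 4σT_eq⁴/S.
1−A = 4 × 5.67×10⁻⁸ × (494)⁴ / 3.72×10⁴ = 0.363.

A ≈ 0.64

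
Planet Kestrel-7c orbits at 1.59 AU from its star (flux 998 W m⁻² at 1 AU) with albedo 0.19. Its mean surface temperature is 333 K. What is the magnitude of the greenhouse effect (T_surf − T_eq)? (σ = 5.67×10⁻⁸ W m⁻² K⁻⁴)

ΔT ≈ 139.2 K

S = 998/1.59² = 394.8 W m⁻².
T_eq = [S(1−A)/(4σ)]^(1/4) = [394.8×0.81/(4×5.67×10⁻⁸)]^(1/4) = 193.8 K.
ΔT = T_surf − T_eq = 333 − 193.8.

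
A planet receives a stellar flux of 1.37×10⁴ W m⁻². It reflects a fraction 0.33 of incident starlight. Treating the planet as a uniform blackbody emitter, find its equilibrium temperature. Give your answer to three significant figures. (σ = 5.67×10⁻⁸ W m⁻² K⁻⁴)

T_eq ≈ 449 K

Energy balance: absorbed = emitted ⇒ πR²·S(1−A) = 4πR²·σT_eq⁴, so T_eq⁴ = S(1−A)/(4σ).
T_eq = [1.37×10⁴ × 0.67 / (4 × 5.67×10⁻⁸)]^(1/4) = (4.05×10¹⁰)^(1/4) = 449 K.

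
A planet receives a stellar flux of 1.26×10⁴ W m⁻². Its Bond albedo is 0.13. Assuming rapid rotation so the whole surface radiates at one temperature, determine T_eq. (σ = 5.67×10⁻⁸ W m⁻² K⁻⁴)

Energy balance: absorbed = emitted ⇒ πR²·S(1−A) = 4πR²·σT_eq⁴, so T_eq⁴ = S(1−A)/(4σ).
T_eq = [1.26×10⁴ × 0.87 / (4 × 5.67×10⁻⁸)]^(1/4) = (4.83×10¹⁰)^(1/4) = 469 K.

T_eq ≈ 469 K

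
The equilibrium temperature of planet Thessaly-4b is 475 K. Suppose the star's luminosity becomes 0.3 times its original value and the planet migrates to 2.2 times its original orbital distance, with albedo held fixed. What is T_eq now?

T_eq ∝ L^(1/4) · d^(−1/2).
T′ = 475 × 0.3^(1/4) / 2.2^(1/2) = 237 K.

T_eq ≈ 237 K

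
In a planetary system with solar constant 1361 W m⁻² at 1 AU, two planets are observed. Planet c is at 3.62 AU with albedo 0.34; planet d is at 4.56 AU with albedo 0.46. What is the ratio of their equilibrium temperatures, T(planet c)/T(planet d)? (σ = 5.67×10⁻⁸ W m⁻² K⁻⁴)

T_eq = [S₀(1−A)/(4σd²)]^(1/4), so T ∝ (1−A)^(1/4) / √d.
T₁ = [1361×0.66/(4×5.67×10⁻⁸×3.62²)]^(1/4) = 131.85 K.
T₂ = [1361×0.54/(4×5.67×10⁻⁸×4.56²)]^(1/4) = 111.73 K.

T₁/T₂ ≈ 1.180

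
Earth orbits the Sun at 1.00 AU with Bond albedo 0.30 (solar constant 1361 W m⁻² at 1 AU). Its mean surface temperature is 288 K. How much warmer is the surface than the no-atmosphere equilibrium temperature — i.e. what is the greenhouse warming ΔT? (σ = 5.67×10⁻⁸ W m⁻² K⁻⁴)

S = 1361/1.00² = 1361 W m⁻².
T_eq = [S(1−A)/(4σ)]^(1/4) = [1361×0.70/(4×5.67×10⁻⁸)]^(1/4) = 254.6 K.
ΔT = T_surf − T_eq = 288 − 254.6.

ΔT ≈ 33.4 K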